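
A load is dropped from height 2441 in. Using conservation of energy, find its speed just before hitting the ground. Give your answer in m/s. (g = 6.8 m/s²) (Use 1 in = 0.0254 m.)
Convert to SI: h = 62.0014 m
mgh = ½mv² ⇒ v = √(2gh) = √(2·6.8·62.0014) = 29.04 m/s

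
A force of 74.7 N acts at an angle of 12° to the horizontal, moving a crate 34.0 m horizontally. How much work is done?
W = F·d·cosθ = (74.7)(34.0)cos(12°) = 2484 J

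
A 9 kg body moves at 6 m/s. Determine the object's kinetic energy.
KE = ½mv² = ½(9)(6)² = 162.0 J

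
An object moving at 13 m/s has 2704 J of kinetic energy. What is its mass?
m = 2·KE/v² = 2·2704/(13)² = 32.0 kg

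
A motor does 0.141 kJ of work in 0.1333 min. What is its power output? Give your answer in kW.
Convert to SI: W = 141.0 J, t = 7.998 s
P = W/t = 141.0/7.998 = 17.6294 W = 0.01763 kW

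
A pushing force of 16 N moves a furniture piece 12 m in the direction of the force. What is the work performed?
W = F·d = (16)(12) = 192.0 J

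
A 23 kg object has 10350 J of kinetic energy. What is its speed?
v = √(2·KE/m) = √(2·10350/23) = 30.0 m/s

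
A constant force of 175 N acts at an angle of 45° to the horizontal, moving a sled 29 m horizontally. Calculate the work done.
W = F·d·cosθ = (175)(29)cos(45°) = 3589 J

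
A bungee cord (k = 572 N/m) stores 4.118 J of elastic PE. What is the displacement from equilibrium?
x = √(2·PE/k) = √(2·4.118/572) = 0.12 m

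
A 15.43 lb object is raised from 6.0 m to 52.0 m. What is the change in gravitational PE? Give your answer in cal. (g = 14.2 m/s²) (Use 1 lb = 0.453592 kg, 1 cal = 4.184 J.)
Convert to SI: m = 6.99892 kg, Δh = 46.0 m
ΔPE = mgΔh = (6.99892)(14.2)(46.0) = 4571.7 J = 1093 cal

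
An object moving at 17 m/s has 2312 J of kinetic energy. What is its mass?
m = 2·KE/v² = 2·2312/(17)² = 16.0 kg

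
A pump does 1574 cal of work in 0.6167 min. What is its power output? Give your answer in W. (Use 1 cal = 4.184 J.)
Convert to SI: W = 6585.62 J, t = 37.002 s
P = W/t = 6585.62/37.002 = 178.0 W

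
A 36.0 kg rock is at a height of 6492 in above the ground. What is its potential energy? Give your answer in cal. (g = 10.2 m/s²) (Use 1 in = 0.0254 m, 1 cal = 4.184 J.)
Convert to SI: m = 36.0 kg, h = 164.897 m
PE = mgh = (36.0)(10.2)(164.897) = 60550.1 J = 14470 cal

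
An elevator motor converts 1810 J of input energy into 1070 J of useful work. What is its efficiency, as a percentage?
η = W_out/W_in = 1070/1810 = 59.12%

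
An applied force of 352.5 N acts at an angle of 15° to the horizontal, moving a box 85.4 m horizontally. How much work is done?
W = F·d·cosθ = (352.5)(85.4)cos(15°) = 29080 J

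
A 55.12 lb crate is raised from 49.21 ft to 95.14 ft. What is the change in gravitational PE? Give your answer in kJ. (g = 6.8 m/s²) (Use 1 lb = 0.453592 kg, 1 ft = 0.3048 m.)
Convert to SI: m = 25.002 kg, Δh = 13.9995 m
ΔPE = mgΔh = (25.002)(6.8)(13.9995) = 2380.1 J = 2.38 kJ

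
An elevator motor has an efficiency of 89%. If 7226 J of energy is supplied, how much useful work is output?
W_out = η·W_in = 0.89·7226 = 6431.14 J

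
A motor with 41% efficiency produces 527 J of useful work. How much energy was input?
W_in = W_out/η = 527/0.41 = 1285 J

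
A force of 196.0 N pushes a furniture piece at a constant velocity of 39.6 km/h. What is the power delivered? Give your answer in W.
Convert to SI: F = 196.0 N, v = 11.0 m/s
P = Fv = (196.0)(11.0) = 2156 W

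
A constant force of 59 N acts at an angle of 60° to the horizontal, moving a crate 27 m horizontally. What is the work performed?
W = F·d·cosθ = (59)(27)cos(60°) = 796.5 J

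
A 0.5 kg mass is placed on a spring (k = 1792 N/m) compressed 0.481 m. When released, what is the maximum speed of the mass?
½kx² = ½mv² ⇒ v = x√(k/m) = (0.481)√(1792/0.5) = 28.8 m/s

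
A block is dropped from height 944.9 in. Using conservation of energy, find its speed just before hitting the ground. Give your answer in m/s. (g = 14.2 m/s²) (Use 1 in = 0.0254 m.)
Convert to SI: h = 24.0005 m
mgh = ½mv² ⇒ v = √(2gh) = √(2·14.2·24.0005) = 26.11 m/s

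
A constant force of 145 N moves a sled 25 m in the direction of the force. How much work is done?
W = F·d = (145)(25) = 3625 J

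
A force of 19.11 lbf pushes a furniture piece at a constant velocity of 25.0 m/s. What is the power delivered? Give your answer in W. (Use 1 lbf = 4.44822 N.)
Convert to SI: F = 85.0055 N, v = 25.0 m/s
P = Fv = (85.0055)(25.0) = 2125 W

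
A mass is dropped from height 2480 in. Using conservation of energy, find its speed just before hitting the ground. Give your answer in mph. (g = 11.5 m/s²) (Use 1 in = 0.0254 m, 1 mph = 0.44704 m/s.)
Convert to SI: h = 62.992 m
mgh = ½mv² ⇒ v = √(2gh) = √(2·11.5·62.992) = 38.0633 m/s = 85.15 mph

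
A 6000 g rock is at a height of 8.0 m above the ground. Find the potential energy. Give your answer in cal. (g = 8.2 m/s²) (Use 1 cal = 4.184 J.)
Convert to SI: m = 6.0 kg, h = 8.0 m
PE = mgh = (6.0)(8.2)(8.0) = 393.6 J = 94.07 cal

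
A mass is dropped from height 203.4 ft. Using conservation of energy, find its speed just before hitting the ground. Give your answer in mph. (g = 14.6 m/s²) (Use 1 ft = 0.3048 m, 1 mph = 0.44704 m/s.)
Convert to SI: h = 61.9963 m
mgh = ½mv² ⇒ v = √(2gh) = √(2·14.6·61.9963) = 42.5475 m/s = 95.18 mph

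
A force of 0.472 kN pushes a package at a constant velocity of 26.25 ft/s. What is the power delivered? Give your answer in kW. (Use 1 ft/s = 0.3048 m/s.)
Convert to SI: F = 472.0 N, v = 8.001 m/s
P = Fv = (472.0)(8.001) = 3776.47 W = 3.776 kW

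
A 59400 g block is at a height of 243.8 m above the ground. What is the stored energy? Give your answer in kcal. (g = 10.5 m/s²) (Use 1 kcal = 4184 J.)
Convert to SI: m = 59.4 kg, h = 243.8 m
PE = mgh = (59.4)(10.5)(243.8) = 152058 J = 36.34 kcal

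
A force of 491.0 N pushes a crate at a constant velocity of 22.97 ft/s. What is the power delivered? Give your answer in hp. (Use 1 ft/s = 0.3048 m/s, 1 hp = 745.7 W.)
Convert to SI: F = 491.0 N, v = 7.00126 m/s
P = Fv = (491.0)(7.00126) = 3437.62 W = 4.61 hp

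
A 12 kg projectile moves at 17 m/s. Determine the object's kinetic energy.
KE = ½mv² = ½(12)(17)² = 1734.0 J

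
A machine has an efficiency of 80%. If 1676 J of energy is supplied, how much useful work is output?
W_out = η·W_in = 0.8·1676 = 1340.8 J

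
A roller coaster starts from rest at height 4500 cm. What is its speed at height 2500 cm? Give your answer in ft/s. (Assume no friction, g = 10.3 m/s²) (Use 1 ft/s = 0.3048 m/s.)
Convert to SI: h₁−h₂ = 20.0 m
mgh₁ = mgh₂ + ½mv² ⇒ v = √(2g(h₁−h₂)) = √(2·10.3·20.0) = 20.2978 m/s = 66.59 ft/s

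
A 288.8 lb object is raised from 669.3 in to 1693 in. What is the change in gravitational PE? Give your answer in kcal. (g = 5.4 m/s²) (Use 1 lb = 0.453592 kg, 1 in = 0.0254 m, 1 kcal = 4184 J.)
Convert to SI: m = 130.997 kg, Δh = 26.002 m
ΔPE = mgΔh = (130.997)(5.4)(26.002) = 18393.4 J = 4.396 kcal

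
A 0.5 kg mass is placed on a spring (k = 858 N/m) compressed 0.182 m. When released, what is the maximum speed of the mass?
½kx² = ½mv² ⇒ v = x√(k/m) = (0.182)√(858/0.5) = 7.539 m/s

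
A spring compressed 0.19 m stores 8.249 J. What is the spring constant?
k = 2·PE/x² = 2·8.249/(0.19)² = 457.0 N/m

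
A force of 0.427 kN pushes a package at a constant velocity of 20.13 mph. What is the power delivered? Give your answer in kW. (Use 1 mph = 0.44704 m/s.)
Convert to SI: F = 427.0 N, v = 8.99892 m/s
P = Fv = (427.0)(8.99892) = 3842.54 W = 3.843 kW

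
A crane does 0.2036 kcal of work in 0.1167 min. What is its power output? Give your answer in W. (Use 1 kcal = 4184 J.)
Convert to SI: W = 851.862 J, t = 7.002 s
P = W/t = 851.862/7.002 = 121.7 W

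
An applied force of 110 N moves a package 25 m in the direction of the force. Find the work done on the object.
W = F·d = (110)(25) = 2750 J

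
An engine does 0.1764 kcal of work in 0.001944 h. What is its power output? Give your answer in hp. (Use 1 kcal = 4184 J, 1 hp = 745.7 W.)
Convert to SI: W = 738.058 J, t = 6.9984 s
P = W/t = 738.058/6.9984 = 105.461 W = 0.1414 hp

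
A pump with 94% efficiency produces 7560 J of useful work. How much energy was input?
W_in = W_out/η = 7560/0.94 = 8043 J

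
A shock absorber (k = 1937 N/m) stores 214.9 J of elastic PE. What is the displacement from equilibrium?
x = √(2·PE/k) = √(2·214.9/1937) = 0.4711 m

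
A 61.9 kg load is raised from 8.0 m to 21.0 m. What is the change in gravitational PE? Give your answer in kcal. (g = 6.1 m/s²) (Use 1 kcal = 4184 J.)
ΔPE = mgΔh = (61.9)(6.1)(13.0) = 4908.67 J = 1.173 kcal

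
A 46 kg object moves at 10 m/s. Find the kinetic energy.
KE = ½mv² = ½(46)(10)² = 2300.0 J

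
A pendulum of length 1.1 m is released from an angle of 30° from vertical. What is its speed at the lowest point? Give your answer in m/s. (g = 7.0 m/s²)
h = L(1 − cosθ) = 1.1(1 − cos30°) = 0.147372 m
v = √(2gh) = √(2·7.0·0.147372) = 1.436 m/s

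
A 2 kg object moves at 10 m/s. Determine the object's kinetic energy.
KE = ½mv² = ½(2)(10)² = 100.0 J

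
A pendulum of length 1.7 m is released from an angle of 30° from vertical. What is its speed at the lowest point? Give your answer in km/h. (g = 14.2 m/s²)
h = L(1 − cosθ) = 1.7(1 − cos30°) = 0.227757 m
v = √(2gh) = √(2·14.2·0.227757) = 2.54328 m/s = 9.156 km/h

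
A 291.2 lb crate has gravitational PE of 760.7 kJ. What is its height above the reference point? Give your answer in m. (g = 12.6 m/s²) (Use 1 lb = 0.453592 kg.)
Convert to SI: m = 132.086 kg, PE = 760700 J
h = PE/(mg) = 760700/(132.086·12.6) = 457.1 m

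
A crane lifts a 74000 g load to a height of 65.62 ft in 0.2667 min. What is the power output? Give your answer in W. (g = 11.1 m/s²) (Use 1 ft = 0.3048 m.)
Convert to SI: m = 74.0 kg, h = 20.001 m, t = 16.002 s
P = mgh/t = (74.0)(11.1)(20.001)/16.002 = 1027 W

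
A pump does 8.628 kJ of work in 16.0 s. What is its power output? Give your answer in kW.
Convert to SI: W = 8628.0 J, t = 16.0 s
P = W/t = 8628.0/16.0 = 539.25 W = 0.5393 kW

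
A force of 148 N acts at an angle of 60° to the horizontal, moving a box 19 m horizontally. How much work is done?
W = F·d·cosθ = (148)(19)cos(60°) = 1406 J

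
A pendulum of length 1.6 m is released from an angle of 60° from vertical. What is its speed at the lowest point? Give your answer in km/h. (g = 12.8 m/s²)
h = L(1 − cosθ) = 1.6(1 − cos60°) = 0.8 m
v = √(2gh) = √(2·12.8·0.8) = 4.52548 m/s = 16.29 km/h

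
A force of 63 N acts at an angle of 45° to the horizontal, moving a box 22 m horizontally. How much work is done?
W = F·d·cosθ = (63)(22)cos(45°) = 980.0 J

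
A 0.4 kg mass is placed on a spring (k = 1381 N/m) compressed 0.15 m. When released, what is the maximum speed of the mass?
½kx² = ½mv² ⇒ v = x√(k/m) = (0.15)√(1381/0.4) = 8.814 m/s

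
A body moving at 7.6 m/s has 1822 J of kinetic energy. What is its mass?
m = 2·KE/v² = 2·1822/(7.6)² = 63.09 kg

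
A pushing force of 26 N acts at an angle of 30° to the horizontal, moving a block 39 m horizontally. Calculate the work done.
W = F·d·cosθ = (26)(39)cos(30°) = 878.1 J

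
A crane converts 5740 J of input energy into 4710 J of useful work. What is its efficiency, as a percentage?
η = W_out/W_in = 4710/5740 = 82.06%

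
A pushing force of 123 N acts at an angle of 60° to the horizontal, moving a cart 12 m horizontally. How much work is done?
W = F·d·cosθ = (123)(12)cos(60°) = 738.0 J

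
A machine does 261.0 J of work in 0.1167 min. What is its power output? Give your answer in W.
Convert to SI: W = 261.0 J, t = 7.002 s
P = W/t = 261.0/7.002 = 37.28 W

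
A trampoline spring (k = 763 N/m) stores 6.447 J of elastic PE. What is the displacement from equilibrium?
x = √(2·PE/k) = √(2·6.447/763) = 0.13 m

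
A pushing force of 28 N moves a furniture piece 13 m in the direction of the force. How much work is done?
W = F·d = (28)(13) = 364.0 J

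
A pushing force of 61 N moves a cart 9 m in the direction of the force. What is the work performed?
W = F·d = (61)(9) = 549.0 J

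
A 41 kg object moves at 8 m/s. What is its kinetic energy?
KE = ½mv² = ½(41)(8)² = 1312.0 J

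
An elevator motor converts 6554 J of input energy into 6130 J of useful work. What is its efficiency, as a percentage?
η = W_out/W_in = 6130/6554 = 93.53%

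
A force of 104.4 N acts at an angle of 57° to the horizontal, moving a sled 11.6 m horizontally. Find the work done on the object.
W = F·d·cosθ = (104.4)(11.6)cos(57°) = 659.6 J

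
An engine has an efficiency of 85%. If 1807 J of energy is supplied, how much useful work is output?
W_out = η·W_in = 0.85·1807 = 1535.95 J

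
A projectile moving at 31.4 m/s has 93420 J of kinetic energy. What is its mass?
m = 2·KE/v² = 2·93420/(31.4)² = 189.5 kg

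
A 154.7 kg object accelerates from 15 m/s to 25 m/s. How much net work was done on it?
W = ΔKE = ½m(v₂² − v₁²) = ½(154.7)(25² − 15²) = 30940.0 J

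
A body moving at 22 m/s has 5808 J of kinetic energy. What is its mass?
m = 2·KE/v² = 2·5808/(22)² = 24.0 kg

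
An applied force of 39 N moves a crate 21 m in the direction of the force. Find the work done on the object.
W = F·d = (39)(21) = 819.0 J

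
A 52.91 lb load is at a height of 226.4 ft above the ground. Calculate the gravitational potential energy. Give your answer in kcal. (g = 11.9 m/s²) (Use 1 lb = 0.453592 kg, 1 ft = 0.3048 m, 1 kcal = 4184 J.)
Convert to SI: m = 23.9996 kg, h = 69.0067 m
PE = mgh = (23.9996)(11.9)(69.0067) = 19708.0 J = 4.71 kcal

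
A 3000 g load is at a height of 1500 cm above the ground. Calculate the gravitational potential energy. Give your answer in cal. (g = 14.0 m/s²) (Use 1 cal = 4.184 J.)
Convert to SI: m = 3.0 kg, h = 15.0 m
PE = mgh = (3.0)(14.0)(15.0) = 630.0 J = 150.6 cal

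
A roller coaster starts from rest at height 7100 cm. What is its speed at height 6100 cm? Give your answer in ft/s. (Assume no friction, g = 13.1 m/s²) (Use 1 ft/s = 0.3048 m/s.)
Convert to SI: h₁−h₂ = 10.0 m
mgh₁ = mgh₂ + ½mv² ⇒ v = √(2g(h₁−h₂)) = √(2·13.1·10.0) = 16.18641 m/s = 53.11 ft/s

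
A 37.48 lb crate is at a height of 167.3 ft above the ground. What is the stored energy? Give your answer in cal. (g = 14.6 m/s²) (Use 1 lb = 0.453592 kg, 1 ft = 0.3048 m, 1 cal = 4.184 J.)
Convert to SI: m = 17.0006 kg, h = 50.993 m
PE = mgh = (17.0006)(14.6)(50.993) = 12656.9 J = 3025 cal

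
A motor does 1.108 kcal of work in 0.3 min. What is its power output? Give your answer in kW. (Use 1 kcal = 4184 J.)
Convert to SI: W = 4635.87 J, t = 18.0 s
P = W/t = 4635.87/18.0 = 257.548 W = 0.2575 kW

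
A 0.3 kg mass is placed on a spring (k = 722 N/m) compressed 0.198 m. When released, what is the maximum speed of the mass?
½kx² = ½mv² ⇒ v = x√(k/m) = (0.198)√(722/0.3) = 9.713 m/s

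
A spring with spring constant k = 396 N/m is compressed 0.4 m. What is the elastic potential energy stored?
PE = ½kx² = ½(396)(0.4)² = 31.68 J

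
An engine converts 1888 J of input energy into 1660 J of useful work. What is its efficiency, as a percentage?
η = W_out/W_in = 1660/1888 = 87.92%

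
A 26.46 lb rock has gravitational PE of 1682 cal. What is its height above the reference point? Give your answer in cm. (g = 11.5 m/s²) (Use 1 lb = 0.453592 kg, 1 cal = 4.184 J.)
Convert to SI: m = 12.002 kg, PE = 7037.49 J
h = PE/(mg) = 7037.49/(12.002·11.5) = 50.9876 m = 5099 cm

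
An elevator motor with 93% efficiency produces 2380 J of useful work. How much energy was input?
W_in = W_out/η = 2380/0.93 = 2559 J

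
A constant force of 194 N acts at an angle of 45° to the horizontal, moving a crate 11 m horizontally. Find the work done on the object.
W = F·d·cosθ = (194)(11)cos(45°) = 1509 J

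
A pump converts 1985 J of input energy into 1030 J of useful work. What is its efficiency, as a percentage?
η = W_out/W_in = 1030/1985 = 51.89%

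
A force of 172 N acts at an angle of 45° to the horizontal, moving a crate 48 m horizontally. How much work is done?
W = F·d·cosθ = (172)(48)cos(45°) = 5838 J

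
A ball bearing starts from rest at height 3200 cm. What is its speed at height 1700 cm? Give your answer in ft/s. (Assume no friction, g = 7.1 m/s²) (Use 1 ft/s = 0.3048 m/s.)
Convert to SI: h₁−h₂ = 15.0 m
mgh₁ = mgh₂ + ½mv² ⇒ v = √(2g(h₁−h₂)) = √(2·7.1·15.0) = 14.5945 m/s = 47.88 ft/s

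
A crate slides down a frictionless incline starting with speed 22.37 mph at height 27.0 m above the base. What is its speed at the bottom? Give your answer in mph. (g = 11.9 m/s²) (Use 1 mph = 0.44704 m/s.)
Convert to SI: v₀ = 10.0003 m/s, h = 27.0 m
½mv₀² + mgh = ½mv² ⇒ v = √(v₀² + 2gh) = √(10.0003² + 2·11.9·27.0) = 27.2508 m/s = 60.96 mph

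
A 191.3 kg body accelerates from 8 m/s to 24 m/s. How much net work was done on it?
W = ΔKE = ½m(v₂² − v₁²) = ½(191.3)(24² − 8²) = 48972.8 J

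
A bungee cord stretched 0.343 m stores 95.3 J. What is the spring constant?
k = 2·PE/x² = 2·95.3/(0.343)² = 1620 N/m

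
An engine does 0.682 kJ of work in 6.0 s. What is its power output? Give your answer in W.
Convert to SI: W = 682.0 J, t = 6.0 s
P = W/t = 682.0/6.0 = 113.7 W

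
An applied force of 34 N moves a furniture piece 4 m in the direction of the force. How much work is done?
W = F·d = (34)(4) = 136.0 J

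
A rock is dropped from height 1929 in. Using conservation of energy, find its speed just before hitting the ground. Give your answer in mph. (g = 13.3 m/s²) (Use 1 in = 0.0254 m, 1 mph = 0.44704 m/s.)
Convert to SI: h = 48.9966 m
mgh = ½mv² ⇒ v = √(2gh) = √(2·13.3·48.9966) = 36.1014 m/s = 80.76 mph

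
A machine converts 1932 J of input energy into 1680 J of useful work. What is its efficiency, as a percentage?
η = W_out/W_in = 1680/1932 = 86.96%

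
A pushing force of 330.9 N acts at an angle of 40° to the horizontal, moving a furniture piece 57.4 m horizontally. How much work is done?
W = F·d·cosθ = (330.9)(57.4)cos(40°) = 14550 J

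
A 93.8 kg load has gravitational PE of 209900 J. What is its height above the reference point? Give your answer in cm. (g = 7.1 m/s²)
h = PE/(mg) = 209900/(93.8·7.1) = 315.175 m = 31520 cm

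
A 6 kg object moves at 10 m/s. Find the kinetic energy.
KE = ½mv² = ½(6)(10)² = 300.0 J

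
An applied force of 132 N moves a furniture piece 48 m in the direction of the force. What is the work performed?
W = F·d = (132)(48) = 6336 J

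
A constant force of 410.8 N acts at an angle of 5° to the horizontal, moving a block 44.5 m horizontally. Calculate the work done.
W = F·d·cosθ = (410.8)(44.5)cos(5°) = 18210 J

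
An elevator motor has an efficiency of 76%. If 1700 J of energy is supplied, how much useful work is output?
W_out = η·W_in = 0.76·1700 = 1292.0 J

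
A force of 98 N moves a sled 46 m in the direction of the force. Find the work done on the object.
W = F·d = (98)(46) = 4508 J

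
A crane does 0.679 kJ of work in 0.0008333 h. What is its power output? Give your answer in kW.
Convert to SI: W = 679.0 J, t = 2.99988 s
P = W/t = 679.0/2.99988 = 226.342 W = 0.2263 kW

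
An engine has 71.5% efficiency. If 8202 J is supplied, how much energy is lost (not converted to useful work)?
W_lost = W_in(1 − η) = 8202·(1 − 0.715) = 2338 J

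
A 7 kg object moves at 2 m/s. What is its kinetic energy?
KE = ½mv² = ½(7)(2)² = 14.0 J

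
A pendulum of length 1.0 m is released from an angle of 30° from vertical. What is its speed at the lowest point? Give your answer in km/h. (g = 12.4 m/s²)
h = L(1 − cosθ) = 1.0(1 − cos30°) = 0.133975 m
v = √(2gh) = √(2·12.4·0.133975) = 1.82279 m/s = 6.562 km/h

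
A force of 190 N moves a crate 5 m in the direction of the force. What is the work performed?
W = F·d = (190)(5) = 950.0 J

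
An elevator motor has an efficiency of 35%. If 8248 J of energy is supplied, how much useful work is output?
W_out = η·W_in = 0.35·8248 = 2886.8 J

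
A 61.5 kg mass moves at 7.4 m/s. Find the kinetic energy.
KE = ½mv² = ½(61.5)(7.4)² = 1684 J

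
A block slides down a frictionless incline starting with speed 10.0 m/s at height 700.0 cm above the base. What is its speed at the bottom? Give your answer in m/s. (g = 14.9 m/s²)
Convert to SI: v₀ = 10.0 m/s, h = 7.0 m
½mv₀² + mgh = ½mv² ⇒ v = √(v₀² + 2gh) = √(10.0² + 2·14.9·7.0) = 17.57 m/s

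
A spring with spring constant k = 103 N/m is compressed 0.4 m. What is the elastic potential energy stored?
PE = ½kx² = ½(103)(0.4)² = 8.24 J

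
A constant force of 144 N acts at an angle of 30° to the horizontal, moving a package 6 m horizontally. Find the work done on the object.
W = F·d·cosθ = (144)(6)cos(30°) = 748.2 J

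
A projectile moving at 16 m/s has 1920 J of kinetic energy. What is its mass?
m = 2·KE/v² = 2·1920/(16)² = 15.0 kg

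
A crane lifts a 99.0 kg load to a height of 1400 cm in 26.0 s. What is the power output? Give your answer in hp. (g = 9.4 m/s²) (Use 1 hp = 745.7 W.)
Convert to SI: m = 99.0 kg, h = 14.0 m, t = 26.0 s
P = mgh/t = (99.0)(9.4)(14.0)/26.0 = 501.092 W = 0.672 hp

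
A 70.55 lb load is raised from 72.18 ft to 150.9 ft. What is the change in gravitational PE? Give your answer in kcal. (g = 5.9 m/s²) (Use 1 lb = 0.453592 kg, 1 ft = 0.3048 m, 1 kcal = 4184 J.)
Convert to SI: m = 32.0009 kg, Δh = 23.9939 m
ΔPE = mgΔh = (32.0009)(5.9)(23.9939) = 4530.17 J = 1.083 kcal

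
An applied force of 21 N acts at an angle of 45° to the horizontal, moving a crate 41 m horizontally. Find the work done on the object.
W = F·d·cosθ = (21)(41)cos(45°) = 608.8 J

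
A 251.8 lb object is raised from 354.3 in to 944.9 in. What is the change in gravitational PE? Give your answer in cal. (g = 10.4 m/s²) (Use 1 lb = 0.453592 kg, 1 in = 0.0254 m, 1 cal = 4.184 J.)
Convert to SI: m = 114.214 kg, Δh = 15.0012 m
ΔPE = mgΔh = (114.214)(10.4)(15.0012) = 17818.9 J = 4259 cal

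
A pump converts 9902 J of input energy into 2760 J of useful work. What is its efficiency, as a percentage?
η = W_out/W_in = 2760/9902 = 27.87%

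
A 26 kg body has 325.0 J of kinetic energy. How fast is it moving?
v = √(2·KE/m) = √(2·325.0/26) = 5.0 m/s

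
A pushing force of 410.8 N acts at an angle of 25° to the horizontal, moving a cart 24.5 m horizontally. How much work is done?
W = F·d·cosθ = (410.8)(24.5)cos(25°) = 9122 J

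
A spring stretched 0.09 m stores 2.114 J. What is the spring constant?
k = 2·PE/x² = 2·2.114/(0.09)² = 522.0 N/m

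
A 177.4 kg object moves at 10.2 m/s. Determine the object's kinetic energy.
KE = ½mv² = ½(177.4)(10.2)² = 9228 J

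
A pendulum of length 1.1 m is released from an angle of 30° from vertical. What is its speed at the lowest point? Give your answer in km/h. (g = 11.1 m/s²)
h = L(1 − cosθ) = 1.1(1 − cos30°) = 0.147372 m
v = √(2gh) = √(2·11.1·0.147372) = 1.80877 m/s = 6.512 km/h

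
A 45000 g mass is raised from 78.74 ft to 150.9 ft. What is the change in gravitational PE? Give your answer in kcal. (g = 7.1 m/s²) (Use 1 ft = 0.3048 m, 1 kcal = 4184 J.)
Convert to SI: m = 45.0 kg, Δh = 21.9944 m
ΔPE = mgΔh = (45.0)(7.1)(21.9944) = 7027.2 J = 1.68 kcal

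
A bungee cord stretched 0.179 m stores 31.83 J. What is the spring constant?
k = 2·PE/x² = 2·31.83/(0.179)² = 1987 N/m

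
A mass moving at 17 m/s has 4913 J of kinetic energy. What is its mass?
m = 2·KE/v² = 2·4913/(17)² = 34.0 kg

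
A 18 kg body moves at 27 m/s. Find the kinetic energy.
KE = ½mv² = ½(18)(27)² = 6561.0 J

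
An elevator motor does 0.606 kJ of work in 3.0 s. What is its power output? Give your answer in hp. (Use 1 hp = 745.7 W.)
Convert to SI: W = 606.0 J, t = 3.0 s
P = W/t = 606.0/3.0 = 202.0 W = 0.2709 hp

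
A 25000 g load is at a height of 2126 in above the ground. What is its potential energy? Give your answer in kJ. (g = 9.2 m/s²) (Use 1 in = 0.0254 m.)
Convert to SI: m = 25.0 kg, h = 54.0004 m
PE = mgh = (25.0)(9.2)(54.0004) = 12420.1 J = 12.42 kJ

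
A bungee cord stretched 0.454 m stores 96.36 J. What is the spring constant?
k = 2·PE/x² = 2·96.36/(0.454)² = 935.0 N/m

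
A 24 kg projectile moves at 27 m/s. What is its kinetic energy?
KE = ½mv² = ½(24)(27)² = 8748.0 J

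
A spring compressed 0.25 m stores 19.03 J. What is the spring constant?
k = 2·PE/x² = 2·19.03/(0.25)² = 609.0 N/m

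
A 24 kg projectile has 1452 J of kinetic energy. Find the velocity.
v = √(2·KE/m) = √(2·1452/24) = 11.0 m/s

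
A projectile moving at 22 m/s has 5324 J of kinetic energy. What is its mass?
m = 2·KE/v² = 2·5324/(22)² = 22.0 kg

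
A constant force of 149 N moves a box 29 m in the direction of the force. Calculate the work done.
W = F·d = (149)(29) = 4321 J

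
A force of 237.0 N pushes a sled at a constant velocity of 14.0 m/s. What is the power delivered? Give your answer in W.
P = Fv = (237.0)(14.0) = 3318 W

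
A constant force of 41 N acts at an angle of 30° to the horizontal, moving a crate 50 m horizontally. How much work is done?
W = F·d·cosθ = (41)(50)cos(30°) = 1775 J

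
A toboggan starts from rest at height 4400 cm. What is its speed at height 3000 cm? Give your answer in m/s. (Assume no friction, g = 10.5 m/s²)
Convert to SI: h₁−h₂ = 14.0 m
mgh₁ = mgh₂ + ½mv² ⇒ v = √(2g(h₁−h₂)) = √(2·10.5·14.0) = 17.15 m/s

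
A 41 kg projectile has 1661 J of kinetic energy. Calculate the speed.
v = √(2·KE/m) = √(2·1661/41) = 9.001 m/s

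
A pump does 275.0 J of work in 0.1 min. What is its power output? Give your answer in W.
Convert to SI: W = 275.0 J, t = 6.0 s
P = W/t = 275.0/6.0 = 45.83 W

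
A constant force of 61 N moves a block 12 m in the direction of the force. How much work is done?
W = F·d = (61)(12) = 732.0 J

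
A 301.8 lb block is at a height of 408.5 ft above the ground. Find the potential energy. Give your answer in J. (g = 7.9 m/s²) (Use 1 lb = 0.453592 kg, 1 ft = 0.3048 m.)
Convert to SI: m = 136.894 kg, h = 124.511 m
PE = mgh = (136.894)(7.9)(124.511) = 134700 J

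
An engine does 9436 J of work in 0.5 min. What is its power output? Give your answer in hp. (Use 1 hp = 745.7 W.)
Convert to SI: W = 9436.0 J, t = 30.0 s
P = W/t = 9436.0/30.0 = 314.533 W = 0.4218 hp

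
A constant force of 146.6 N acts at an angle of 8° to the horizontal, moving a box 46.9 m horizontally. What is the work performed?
W = F·d·cosθ = (146.6)(46.9)cos(8°) = 6809 J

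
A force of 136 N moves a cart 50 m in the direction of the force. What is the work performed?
W = F·d = (136)(50) = 6800 J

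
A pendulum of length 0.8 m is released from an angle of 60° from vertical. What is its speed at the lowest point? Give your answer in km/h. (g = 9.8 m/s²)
h = L(1 − cosθ) = 0.8(1 − cos60°) = 0.4 m
v = √(2gh) = √(2·9.8·0.4) = 2.8 m/s = 10.08 km/h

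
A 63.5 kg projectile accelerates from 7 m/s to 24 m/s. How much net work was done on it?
W = ΔKE = ½m(v₂² − v₁²) = ½(63.5)(24² − 7²) = 16732.25 J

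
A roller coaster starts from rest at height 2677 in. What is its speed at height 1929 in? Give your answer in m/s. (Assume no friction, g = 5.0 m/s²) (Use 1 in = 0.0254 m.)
Convert to SI: h₁−h₂ = 18.9992 m
mgh₁ = mgh₂ + ½mv² ⇒ v = √(2g(h₁−h₂)) = √(2·5.0·18.9992) = 13.78 m/s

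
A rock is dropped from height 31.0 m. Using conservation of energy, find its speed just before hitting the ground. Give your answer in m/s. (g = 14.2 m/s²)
mgh = ½mv² ⇒ v = √(2gh) = √(2·14.2·31.0) = 29.67 m/s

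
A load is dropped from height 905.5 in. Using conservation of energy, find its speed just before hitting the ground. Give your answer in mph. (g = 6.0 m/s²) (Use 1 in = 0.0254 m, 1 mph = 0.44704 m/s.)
Convert to SI: h = 22.9997 m
mgh = ½mv² ⇒ v = √(2gh) = √(2·6.0·22.9997) = 16.6131 m/s = 37.16 mph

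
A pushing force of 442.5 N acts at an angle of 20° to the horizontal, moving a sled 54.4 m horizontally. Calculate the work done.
W = F·d·cosθ = (442.5)(54.4)cos(20°) = 22620 J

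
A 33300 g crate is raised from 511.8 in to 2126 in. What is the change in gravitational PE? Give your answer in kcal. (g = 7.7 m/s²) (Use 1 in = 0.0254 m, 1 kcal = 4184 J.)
Convert to SI: m = 33.3 kg, Δh = 41.0007 m
ΔPE = mgΔh = (33.3)(7.7)(41.0007) = 10513.0 J = 2.513 kcal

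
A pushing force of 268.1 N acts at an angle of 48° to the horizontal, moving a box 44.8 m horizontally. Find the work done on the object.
W = F·d·cosθ = (268.1)(44.8)cos(48°) = 8037 J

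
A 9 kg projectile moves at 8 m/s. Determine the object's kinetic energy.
KE = ½mv² = ½(9)(8)² = 288.0 J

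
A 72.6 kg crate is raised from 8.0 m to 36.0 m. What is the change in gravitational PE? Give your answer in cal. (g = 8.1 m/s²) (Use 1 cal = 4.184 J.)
ΔPE = mgΔh = (72.6)(8.1)(28.0) = 16465.7 J = 3935 cal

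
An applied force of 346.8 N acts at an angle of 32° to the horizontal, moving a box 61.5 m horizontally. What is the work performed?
W = F·d·cosθ = (346.8)(61.5)cos(32°) = 18090 J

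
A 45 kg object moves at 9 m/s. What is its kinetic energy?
KE = ½mv² = ½(45)(9)² = 1822.5 J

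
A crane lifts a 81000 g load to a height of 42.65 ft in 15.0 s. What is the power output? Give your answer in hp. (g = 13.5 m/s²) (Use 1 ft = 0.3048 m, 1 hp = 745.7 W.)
Convert to SI: m = 81.0 kg, h = 12.9997 m, t = 15.0 s
P = mgh/t = (81.0)(13.5)(12.9997)/15.0 = 947.68 W = 1.271 hp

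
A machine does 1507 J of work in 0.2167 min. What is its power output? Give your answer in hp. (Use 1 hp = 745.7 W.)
Convert to SI: W = 1507.0 J, t = 13.002 s
P = W/t = 1507.0/13.002 = 115.905 W = 0.1554 hp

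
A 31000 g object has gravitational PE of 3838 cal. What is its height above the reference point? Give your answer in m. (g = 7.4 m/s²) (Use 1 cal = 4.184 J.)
Convert to SI: m = 31.0 kg, PE = 16058.2 J
h = PE/(mg) = 16058.2/(31.0·7.4) = 70.0 m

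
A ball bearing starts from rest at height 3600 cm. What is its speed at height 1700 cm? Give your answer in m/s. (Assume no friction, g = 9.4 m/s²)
Convert to SI: h₁−h₂ = 19.0 m
mgh₁ = mgh₂ + ½mv² ⇒ v = √(2g(h₁−h₂)) = √(2·9.4·19.0) = 18.9 m/s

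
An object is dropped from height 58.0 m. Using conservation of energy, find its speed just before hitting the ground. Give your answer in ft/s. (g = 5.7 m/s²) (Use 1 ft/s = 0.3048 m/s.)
mgh = ½mv² ⇒ v = √(2gh) = √(2·5.7·58.0) = 25.7138 m/s = 84.36 ft/s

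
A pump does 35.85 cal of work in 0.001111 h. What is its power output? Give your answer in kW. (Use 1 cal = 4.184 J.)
Convert to SI: W = 149.996 J, t = 3.9996 s
P = W/t = 149.996/3.9996 = 37.5029 W = 0.0375 kW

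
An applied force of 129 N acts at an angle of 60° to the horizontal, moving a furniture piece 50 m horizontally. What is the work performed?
W = F·d·cosθ = (129)(50)cos(60°) = 3225 J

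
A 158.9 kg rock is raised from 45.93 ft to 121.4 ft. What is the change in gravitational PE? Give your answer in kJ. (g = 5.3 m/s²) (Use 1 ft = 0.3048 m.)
Convert to SI: m = 158.9 kg, Δh = 23.0033 m
ΔPE = mgΔh = (158.9)(5.3)(23.0033) = 19372.7 J = 19.37 kJ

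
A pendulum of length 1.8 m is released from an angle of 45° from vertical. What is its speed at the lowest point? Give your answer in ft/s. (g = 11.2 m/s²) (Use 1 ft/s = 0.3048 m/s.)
h = L(1 − cosθ) = 1.8(1 − cos45°) = 0.527208 m
v = √(2gh) = √(2·11.2·0.527208) = 3.43649 m/s = 11.27 ft/s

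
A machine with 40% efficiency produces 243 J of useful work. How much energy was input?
W_in = W_out/η = 243/0.4 = 607.5 J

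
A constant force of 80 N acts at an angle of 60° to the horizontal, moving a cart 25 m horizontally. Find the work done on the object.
W = F·d·cosθ = (80)(25)cos(60°) = 1000 J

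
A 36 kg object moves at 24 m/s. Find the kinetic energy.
KE = ½mv² = ½(36)(24)² = 10368.0 J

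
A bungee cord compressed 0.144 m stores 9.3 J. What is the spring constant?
k = 2·PE/x² = 2·9.3/(0.144)² = 897.0 N/m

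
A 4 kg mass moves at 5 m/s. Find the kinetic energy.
KE = ½mv² = ½(4)(5)² = 50.0 J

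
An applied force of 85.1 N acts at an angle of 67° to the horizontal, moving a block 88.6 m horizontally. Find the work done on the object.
W = F·d·cosθ = (85.1)(88.6)cos(67°) = 2946 J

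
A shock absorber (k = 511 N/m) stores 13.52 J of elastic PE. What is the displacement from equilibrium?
x = √(2·PE/k) = √(2·13.52/511) = 0.23 m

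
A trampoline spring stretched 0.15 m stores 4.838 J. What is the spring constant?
k = 2·PE/x² = 2·4.838/(0.15)² = 430.0 N/m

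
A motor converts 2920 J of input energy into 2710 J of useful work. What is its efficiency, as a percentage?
η = W_out/W_in = 2710/2920 = 92.81%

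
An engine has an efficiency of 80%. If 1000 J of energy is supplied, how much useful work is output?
W_out = η·W_in = 0.8·1000 = 800.0 J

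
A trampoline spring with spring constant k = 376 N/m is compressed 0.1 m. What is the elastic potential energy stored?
PE = ½kx² = ½(376)(0.1)² = 1.88 J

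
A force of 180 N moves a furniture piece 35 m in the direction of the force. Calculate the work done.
W = F·d = (180)(35) = 6300 J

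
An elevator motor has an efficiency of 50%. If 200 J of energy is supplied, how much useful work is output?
W_out = η·W_in = 0.5·200 = 100.0 J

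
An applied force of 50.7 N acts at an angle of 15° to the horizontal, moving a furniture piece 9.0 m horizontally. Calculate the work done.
W = F·d·cosθ = (50.7)(9.0)cos(15°) = 440.8 J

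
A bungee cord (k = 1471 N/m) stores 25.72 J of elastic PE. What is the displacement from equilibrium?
x = √(2·PE/k) = √(2·25.72/1471) = 0.187 m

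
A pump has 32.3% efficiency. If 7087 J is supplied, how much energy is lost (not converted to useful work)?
W_lost = W_in(1 − η) = 7087·(1 − 0.323) = 4798 J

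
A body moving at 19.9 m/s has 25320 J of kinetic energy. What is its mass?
m = 2·KE/v² = 2·25320/(19.9)² = 127.9 kg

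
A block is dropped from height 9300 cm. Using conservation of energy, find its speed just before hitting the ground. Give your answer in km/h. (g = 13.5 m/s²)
Convert to SI: h = 93.0 m
mgh = ½mv² ⇒ v = √(2gh) = √(2·13.5·93.0) = 50.1099 m/s = 180.4 km/h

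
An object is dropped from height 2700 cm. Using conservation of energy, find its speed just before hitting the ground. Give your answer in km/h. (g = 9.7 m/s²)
Convert to SI: h = 27.0 m
mgh = ½mv² ⇒ v = √(2gh) = √(2·9.7·27.0) = 22.8867 m/s = 82.39 km/h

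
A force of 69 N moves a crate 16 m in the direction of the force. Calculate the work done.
W = F·d = (69)(16) = 1104 J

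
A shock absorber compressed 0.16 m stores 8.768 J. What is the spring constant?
k = 2·PE/x² = 2·8.768/(0.16)² = 685.0 N/m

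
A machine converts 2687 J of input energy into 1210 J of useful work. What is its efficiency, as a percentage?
η = W_out/W_in = 1210/2687 = 45.03%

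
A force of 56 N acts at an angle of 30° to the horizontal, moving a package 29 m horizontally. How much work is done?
W = F·d·cosθ = (56)(29)cos(30°) = 1406 J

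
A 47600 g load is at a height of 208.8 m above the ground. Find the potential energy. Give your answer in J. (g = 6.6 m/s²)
Convert to SI: m = 47.6 kg, h = 208.8 m
PE = mgh = (47.6)(6.6)(208.8) = 65600 J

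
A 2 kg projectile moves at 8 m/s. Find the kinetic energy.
KE = ½mv² = ½(2)(8)² = 64.0 J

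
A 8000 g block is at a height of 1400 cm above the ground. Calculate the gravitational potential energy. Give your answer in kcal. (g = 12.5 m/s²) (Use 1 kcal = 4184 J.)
Convert to SI: m = 8.0 kg, h = 14.0 m
PE = mgh = (8.0)(12.5)(14.0) = 1400.0 J = 0.3346 kcal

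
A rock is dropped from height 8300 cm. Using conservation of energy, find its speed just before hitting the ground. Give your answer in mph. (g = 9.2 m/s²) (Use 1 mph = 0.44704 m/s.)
Convert to SI: h = 83.0 m
mgh = ½mv² ⇒ v = √(2gh) = √(2·9.2·83.0) = 39.0794 m/s = 87.42 mph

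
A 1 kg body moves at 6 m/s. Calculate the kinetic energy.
KE = ½mv² = ½(1)(6)² = 18.0 J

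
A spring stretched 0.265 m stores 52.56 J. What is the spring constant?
k = 2·PE/x² = 2·52.56/(0.265)² = 1497 N/m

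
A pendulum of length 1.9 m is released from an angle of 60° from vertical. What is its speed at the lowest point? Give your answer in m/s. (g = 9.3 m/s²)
h = L(1 − cosθ) = 1.9(1 − cos60°) = 0.95 m
v = √(2gh) = √(2·9.3·0.95) = 4.204 m/s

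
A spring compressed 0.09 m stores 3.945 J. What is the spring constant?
k = 2·PE/x² = 2·3.945/(0.09)² = 974.1 N/m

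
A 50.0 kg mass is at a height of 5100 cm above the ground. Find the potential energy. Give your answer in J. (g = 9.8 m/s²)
Convert to SI: m = 50.0 kg, h = 51.0 m
PE = mgh = (50.0)(9.8)(51.0) = 24990 J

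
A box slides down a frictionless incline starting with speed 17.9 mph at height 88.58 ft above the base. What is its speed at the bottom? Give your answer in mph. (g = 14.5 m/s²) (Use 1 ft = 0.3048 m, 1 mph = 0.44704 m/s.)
Convert to SI: v₀ = 8.00202 m/s, h = 26.9992 m
½mv₀² + mgh = ½mv² ⇒ v = √(v₀² + 2gh) = √(8.00202² + 2·14.5·26.9992) = 29.1034 m/s = 65.1 mph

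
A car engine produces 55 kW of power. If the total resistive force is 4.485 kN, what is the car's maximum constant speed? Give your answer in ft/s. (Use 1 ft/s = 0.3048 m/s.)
Convert to SI: F = 4485.0 N
P = Fv ⇒ v = P/F = 55000 W/4485.0 N = 12.2631 m/s = 40.23 ft/s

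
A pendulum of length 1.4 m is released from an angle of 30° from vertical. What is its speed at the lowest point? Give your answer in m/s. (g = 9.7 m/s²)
h = L(1 − cosθ) = 1.4(1 − cos30°) = 0.187564 m
v = √(2gh) = √(2·9.7·0.187564) = 1.908 m/s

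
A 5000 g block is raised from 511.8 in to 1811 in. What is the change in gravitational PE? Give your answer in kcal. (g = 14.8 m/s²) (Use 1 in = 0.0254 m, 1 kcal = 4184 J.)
Convert to SI: m = 5.0 kg, Δh = 32.9997 m
ΔPE = mgΔh = (5.0)(14.8)(32.9997) = 2441.98 J = 0.5836 kcal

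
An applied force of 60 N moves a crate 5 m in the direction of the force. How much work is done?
W = F·d = (60)(5) = 300.0 J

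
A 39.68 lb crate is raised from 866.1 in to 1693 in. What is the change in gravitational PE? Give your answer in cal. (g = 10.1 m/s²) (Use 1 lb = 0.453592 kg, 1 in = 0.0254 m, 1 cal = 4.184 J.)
Convert to SI: m = 17.9985 kg, Δh = 21.0033 m
ΔPE = mgΔh = (17.9985)(10.1)(21.0033) = 3818.08 J = 912.5 cal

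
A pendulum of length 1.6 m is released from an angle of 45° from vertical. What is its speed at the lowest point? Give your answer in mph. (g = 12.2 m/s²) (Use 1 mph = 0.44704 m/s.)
h = L(1 − cosθ) = 1.6(1 − cos45°) = 0.468629 m
v = √(2gh) = √(2·12.2·0.468629) = 3.3815 m/s = 7.564 mph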